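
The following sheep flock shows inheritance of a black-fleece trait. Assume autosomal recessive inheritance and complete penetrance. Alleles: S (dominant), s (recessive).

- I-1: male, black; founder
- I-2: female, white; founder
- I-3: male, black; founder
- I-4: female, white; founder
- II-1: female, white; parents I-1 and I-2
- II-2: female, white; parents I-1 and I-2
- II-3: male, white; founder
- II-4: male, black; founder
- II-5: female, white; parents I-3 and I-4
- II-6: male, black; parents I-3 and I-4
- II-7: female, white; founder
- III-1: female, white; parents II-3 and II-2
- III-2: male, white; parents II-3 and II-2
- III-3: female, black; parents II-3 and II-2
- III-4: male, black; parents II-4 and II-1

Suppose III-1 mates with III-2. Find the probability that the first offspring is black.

1/9

II-3 is white so carries S and passed s to III-3 (ss), so II-3 is Ss.
II-2 is white so carries S and received s from I-1 (ss), so II-2 is Ss.
III-1 is a white offspring of II-3 (Ss) × II-2 (Ss), whose cross gives 1/4 SS : 1/2 Ss : 1/4 ss; conditioning on being white, III-1 is SS with probability 1/3, Ss with probability 2/3.
III-2 is a white offspring of II-3 (Ss) × II-2 (Ss), whose cross gives 1/4 SS : 1/2 Ss : 1/4 ss; conditioning on being white, III-2 is SS with probability 1/3, Ss with probability 2/3.
Summing over parental genotype combinations, P(offspring is black) = 4/9·1/4 = 1/9.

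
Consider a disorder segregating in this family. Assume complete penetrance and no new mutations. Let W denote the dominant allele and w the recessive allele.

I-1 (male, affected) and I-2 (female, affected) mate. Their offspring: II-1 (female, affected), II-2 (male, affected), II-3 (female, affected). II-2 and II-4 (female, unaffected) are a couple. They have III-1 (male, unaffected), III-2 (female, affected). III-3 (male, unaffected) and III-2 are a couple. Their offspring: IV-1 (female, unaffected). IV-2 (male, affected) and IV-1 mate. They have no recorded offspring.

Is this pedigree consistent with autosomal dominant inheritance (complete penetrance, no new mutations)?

A consistent assignment under autosomal dominant exists: I-1 WW, I-2 Ww, II-1 WW, II-2 Ww, II-3 WW, II-4 ww, III-1 ww, III-2 Ww, III-3 ww, IV-1 ww, IV-2 WW.
In this assignment every recorded phenotype matches its genotype and every non-founder's genotype is obtainable from its parents' genotypes, so the pedigree is consistent.

Yes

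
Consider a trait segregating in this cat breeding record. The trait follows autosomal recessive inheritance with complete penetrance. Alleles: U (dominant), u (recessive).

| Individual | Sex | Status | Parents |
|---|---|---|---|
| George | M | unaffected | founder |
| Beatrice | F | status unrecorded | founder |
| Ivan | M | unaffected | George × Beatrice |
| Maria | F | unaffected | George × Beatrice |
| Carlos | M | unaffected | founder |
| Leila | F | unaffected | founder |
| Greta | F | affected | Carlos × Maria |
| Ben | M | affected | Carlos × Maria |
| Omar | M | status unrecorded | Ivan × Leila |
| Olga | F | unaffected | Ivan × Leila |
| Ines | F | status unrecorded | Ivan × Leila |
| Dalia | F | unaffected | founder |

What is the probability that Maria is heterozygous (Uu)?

1

Maria is unaffected so carries U and passed u to Greta (uu), so Maria is Uu, giving P(Uu) = 1.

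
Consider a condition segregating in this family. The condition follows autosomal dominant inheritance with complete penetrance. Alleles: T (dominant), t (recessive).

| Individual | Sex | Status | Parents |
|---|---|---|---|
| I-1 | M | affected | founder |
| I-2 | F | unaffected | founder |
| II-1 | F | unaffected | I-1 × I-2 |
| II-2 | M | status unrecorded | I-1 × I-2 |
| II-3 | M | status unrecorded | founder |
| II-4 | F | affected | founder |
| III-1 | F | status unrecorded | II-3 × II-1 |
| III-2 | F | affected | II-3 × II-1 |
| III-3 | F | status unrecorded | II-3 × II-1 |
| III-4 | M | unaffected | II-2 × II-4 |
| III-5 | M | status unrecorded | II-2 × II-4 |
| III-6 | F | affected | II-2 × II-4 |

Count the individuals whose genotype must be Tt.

Obligate heterozygotes: I-1 is affected so carries T and passed t to II-1 (tt), so I-1 is Tt; II-4 is affected so carries T and passed t to III-4 (tt), so II-4 is Tt; III-2 is affected so carries T and received t from II-1 (tt), so III-2 is Tt.
Every other individual is either homozygous by phenotype or has at least one consistent homozygous assignment, so the count is 3.

3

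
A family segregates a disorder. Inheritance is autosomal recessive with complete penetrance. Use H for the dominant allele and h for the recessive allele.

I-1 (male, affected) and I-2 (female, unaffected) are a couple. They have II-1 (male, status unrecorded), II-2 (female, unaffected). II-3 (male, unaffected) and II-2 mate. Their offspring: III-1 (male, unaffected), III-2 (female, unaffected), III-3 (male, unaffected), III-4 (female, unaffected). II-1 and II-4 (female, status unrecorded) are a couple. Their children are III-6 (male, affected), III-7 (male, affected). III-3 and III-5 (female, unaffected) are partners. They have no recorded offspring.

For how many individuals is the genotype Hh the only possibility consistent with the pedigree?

1

Obligate heterozygotes: II-2 is unaffected so carries H and received h from I-1 (hh), so II-2 is Hh.
Every other individual is either homozygous by phenotype or has at least one consistent homozygous assignment, so the count is 1.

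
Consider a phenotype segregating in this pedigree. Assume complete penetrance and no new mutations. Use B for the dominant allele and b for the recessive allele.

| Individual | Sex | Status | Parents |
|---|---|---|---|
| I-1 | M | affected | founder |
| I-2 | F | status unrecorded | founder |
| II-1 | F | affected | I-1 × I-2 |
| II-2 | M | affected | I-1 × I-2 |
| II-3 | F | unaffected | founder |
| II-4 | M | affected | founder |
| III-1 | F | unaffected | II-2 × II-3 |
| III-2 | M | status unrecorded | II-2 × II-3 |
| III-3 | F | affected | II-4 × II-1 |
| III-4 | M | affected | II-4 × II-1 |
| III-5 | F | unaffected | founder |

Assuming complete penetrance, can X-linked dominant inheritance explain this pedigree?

Under X-linked dominant, III-1 (unaffected, female) cannot arise from II-2 (affected) × II-3 (unaffected).

No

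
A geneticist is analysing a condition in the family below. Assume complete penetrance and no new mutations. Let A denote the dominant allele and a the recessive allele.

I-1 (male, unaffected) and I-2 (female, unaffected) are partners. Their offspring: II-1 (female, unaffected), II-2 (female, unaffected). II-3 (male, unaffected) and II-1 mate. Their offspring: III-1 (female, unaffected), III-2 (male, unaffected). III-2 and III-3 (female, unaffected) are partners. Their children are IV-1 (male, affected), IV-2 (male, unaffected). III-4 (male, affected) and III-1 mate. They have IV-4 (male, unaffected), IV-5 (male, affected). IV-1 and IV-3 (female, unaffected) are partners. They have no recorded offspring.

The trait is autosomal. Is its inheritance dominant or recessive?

recessive

III-2 and III-3 are both unaffected yet have an affected child IV-1. Under dominance, an affected child requires at least one affected parent, so the trait cannot be dominant.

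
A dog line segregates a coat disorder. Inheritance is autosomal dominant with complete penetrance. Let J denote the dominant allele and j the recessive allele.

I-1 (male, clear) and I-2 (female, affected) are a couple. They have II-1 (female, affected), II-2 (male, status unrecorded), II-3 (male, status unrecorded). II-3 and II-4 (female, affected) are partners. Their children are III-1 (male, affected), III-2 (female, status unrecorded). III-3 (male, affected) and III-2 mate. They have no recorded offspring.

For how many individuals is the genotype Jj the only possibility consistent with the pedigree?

Obligate heterozygotes: II-1 is affected so carries J and received j from I-1 (jj), so II-1 is Jj.
Every other individual is either homozygous by phenotype or has at least one consistent homozygous assignment, so the count is 1.

1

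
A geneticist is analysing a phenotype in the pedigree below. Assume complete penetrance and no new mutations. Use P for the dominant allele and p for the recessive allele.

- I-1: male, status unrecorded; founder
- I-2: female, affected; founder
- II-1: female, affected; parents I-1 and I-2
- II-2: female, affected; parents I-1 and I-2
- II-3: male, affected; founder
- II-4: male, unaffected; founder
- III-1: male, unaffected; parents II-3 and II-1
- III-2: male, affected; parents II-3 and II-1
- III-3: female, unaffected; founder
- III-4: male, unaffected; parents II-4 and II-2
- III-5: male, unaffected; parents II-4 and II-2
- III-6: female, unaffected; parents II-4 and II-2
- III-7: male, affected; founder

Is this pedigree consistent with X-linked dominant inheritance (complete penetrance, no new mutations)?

A consistent assignment under X-linked dominant exists: I-1 X^P Y, I-2 X^P X^p, II-1 X^P X^p, II-2 X^P X^p, II-3 X^P Y, II-4 X^p Y, III-1 X^p Y, III-2 X^P Y, III-3 X^p X^p, III-4 X^p Y, III-5 X^p Y, III-6 X^p X^p, III-7 X^P Y.
In this assignment every recorded phenotype matches its genotype and every non-founder's genotype is obtainable from its parents' genotypes, so the pedigree is consistent.

Yes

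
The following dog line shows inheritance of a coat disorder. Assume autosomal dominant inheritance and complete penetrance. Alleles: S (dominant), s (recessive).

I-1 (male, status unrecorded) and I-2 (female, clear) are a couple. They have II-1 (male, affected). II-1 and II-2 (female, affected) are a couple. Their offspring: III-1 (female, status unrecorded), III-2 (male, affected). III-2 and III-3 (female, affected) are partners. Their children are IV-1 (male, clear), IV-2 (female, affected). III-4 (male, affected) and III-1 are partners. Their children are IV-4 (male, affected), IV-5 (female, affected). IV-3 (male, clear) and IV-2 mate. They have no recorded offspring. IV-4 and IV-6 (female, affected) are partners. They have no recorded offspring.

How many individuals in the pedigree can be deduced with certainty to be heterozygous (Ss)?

Obligate heterozygotes: II-1 is affected so carries S and received s from I-2 (ss), so II-1 is Ss; III-2 is affected so carries S and passed s to IV-1 (ss), so III-2 is Ss; III-3 is affected so carries S and passed s to IV-1 (ss), so III-3 is Ss.
Every other individual is either homozygous by phenotype or has at least one consistent homozygous assignment, so the count is 3.

3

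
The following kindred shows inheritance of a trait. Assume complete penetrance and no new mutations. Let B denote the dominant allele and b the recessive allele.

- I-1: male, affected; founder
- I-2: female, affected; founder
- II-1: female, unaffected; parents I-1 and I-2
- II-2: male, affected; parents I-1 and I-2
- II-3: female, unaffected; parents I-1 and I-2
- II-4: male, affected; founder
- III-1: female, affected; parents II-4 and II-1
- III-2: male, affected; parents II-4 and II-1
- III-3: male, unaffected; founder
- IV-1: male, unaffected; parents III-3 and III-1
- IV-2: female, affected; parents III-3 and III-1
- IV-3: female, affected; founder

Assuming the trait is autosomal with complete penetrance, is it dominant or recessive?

dominant

I-1 and I-2 are both affected yet have an unaffected child II-1. Under a recessive model two affected parents are homozygous and every child would be affected, so the trait cannot be recessive.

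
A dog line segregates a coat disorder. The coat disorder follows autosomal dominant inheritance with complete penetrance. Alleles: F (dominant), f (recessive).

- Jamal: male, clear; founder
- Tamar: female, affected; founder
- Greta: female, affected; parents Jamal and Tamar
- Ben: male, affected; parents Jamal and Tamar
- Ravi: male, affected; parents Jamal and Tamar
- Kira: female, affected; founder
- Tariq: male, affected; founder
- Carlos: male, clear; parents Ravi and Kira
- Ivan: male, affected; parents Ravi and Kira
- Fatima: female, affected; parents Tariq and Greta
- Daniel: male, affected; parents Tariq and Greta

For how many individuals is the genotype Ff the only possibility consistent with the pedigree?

4

Obligate heterozygotes: Greta is affected so carries F and received f from Jamal (ff), so Greta is Ff; Ben is affected so carries F and received f from Jamal (ff), so Ben is Ff; Ravi is affected so carries F and received f from Jamal (ff), so Ravi is Ff; Kira is affected so carries F and passed f to Carlos (ff), so Kira is Ff.
Every other individual is either homozygous by phenotype or has at least one consistent homozygous assignment, so the count is 4.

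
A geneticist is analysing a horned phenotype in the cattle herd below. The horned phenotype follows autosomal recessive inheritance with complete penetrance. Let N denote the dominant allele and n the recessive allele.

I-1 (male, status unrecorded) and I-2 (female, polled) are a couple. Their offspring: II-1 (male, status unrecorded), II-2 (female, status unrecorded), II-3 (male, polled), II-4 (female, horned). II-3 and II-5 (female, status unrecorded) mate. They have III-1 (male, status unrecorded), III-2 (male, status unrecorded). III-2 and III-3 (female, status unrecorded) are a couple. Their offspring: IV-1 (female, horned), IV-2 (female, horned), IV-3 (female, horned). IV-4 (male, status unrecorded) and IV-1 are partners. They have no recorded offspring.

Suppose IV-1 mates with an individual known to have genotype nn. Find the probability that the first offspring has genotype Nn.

0

IV-1 is horned, so IV-1 is nn.
The cross gives 1 nn, so P(offspring has genotype Nn) = 0.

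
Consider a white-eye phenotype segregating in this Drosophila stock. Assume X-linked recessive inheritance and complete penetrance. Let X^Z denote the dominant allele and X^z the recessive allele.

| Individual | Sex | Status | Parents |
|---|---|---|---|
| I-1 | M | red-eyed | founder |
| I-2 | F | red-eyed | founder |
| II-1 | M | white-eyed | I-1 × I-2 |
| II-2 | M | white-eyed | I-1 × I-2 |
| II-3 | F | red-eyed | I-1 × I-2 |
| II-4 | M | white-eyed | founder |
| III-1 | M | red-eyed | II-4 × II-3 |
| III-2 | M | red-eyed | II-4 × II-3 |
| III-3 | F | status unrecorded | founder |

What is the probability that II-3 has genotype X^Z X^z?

I-1 is red-eyed, so I-1 is X^Z Y.
I-2 is red-eyed so carries Z and passed z to II-1 (X^z Y), so I-2 is X^Z X^z.
Their cross gives offspring ratios 1/2 X^Z X^Z : 1/2 X^Z X^z. Conditioning on II-3 being red-eyed, P(X^Z X^z) = 1/2 / 1 = 1/2 before taking II-3's own offspring into account.
II-4 is white-eyed, so II-4 is X^z Y.
Now use II-3's offspring. Probability of each recorded status — red-eyed son III-1: 1/2 if II-3 is X^Z X^z, 1 if X^Z X^Z; red-eyed son III-2: 1/2 if II-3 is X^Z X^z, 1 if X^Z X^Z.
Bayes: P(X^Z X^z) = 1/2·1/4 / (1/2·1/4 + 1/2·1) = 1/5.

1/5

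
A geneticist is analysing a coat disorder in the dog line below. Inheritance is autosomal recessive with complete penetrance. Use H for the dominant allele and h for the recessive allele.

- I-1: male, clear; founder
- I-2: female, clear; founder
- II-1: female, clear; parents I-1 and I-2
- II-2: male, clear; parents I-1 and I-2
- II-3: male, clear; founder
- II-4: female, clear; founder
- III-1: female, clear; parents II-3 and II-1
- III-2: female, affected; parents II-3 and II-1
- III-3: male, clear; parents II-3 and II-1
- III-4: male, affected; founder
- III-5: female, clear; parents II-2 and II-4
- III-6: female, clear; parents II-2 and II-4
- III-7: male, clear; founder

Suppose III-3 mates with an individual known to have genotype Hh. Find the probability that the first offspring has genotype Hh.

II-3 is clear so carries H and passed h to III-2 (hh), so II-3 is Hh.
II-1 is clear so carries H and passed h to III-2 (hh), so II-1 is Hh.
III-3 is a clear offspring of II-3 (Hh) × II-1 (Hh), whose cross gives 1/4 HH : 1/2 Hh : 1/4 hh; conditioning on being clear, III-3 is HH with probability 1/3, Hh with probability 2/3.
Summing over parental genotype combinations, P(offspring has genotype Hh) = 1/3·1/2 + 2/3·1/2 = 1/2.

1/2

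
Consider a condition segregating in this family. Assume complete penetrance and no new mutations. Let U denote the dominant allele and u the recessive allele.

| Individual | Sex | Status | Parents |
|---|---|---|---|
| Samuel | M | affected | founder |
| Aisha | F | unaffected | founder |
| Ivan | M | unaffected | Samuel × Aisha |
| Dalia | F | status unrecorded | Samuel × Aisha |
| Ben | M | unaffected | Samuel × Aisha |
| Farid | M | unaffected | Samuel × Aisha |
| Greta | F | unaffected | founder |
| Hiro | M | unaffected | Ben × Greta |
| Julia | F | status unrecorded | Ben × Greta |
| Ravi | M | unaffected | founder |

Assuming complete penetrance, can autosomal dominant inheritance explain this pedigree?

A consistent assignment under autosomal dominant exists: Samuel Uu, Aisha uu, Ivan uu, Dalia Uu, Ben uu, Farid uu, Greta uu, Hiro uu, Julia uu, Ravi uu.
In this assignment every recorded phenotype matches its genotype and every non-founder's genotype is obtainable from its parents' genotypes, so the pedigree is consistent.

Yes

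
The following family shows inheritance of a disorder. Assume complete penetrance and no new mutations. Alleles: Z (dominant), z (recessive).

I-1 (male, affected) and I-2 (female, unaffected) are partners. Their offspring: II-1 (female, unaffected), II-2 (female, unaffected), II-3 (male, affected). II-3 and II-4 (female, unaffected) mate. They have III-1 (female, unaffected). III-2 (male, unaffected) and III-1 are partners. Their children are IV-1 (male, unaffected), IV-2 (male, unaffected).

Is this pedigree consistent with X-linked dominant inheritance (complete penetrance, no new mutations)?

No

Under X-linked dominant, II-1 (unaffected, female) cannot arise from I-1 (affected) × I-2 (unaffected).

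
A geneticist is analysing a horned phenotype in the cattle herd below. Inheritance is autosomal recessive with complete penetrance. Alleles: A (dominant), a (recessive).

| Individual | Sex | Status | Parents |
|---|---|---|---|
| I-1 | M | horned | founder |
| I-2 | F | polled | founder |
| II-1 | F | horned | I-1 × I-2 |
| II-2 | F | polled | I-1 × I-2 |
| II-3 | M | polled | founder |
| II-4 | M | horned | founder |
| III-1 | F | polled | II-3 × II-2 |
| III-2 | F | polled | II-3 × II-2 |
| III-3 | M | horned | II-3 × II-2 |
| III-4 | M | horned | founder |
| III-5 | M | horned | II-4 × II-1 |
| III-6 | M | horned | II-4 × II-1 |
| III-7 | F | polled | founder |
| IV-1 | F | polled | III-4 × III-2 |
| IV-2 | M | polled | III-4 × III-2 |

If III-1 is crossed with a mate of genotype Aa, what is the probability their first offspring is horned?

II-3 is polled so carries A and passed a to III-3 (aa), so II-3 is Aa.
II-2 is polled so carries A and received a from I-1 (aa), so II-2 is Aa.
III-1 is a polled offspring of II-3 (Aa) × II-2 (Aa), whose cross gives 1/4 AA : 1/2 Aa : 1/4 aa; conditioning on being polled, III-1 is AA with probability 1/3, Aa with probability 2/3.
Summing over parental genotype combinations, P(offspring is horned) = 2/3·1/4 = 1/6.

1/6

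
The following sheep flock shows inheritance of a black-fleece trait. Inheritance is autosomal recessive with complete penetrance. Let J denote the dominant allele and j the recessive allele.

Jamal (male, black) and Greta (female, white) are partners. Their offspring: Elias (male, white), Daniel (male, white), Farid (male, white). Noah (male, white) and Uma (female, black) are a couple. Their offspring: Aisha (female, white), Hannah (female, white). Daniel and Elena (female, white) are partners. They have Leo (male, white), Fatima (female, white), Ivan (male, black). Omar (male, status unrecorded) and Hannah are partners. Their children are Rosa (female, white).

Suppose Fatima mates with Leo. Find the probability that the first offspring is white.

8/9

Daniel is white so carries J and received j from Jamal (jj), so Daniel is Jj.
Elena is white so carries J and passed j to Ivan (jj), so Elena is Jj.
Fatima is a white offspring of Daniel (Jj) × Elena (Jj), whose cross gives 1/4 JJ : 1/2 Jj : 1/4 jj; conditioning on being white, Fatima is JJ with probability 1/3, Jj with probability 2/3.
Leo is a white offspring of Daniel (Jj) × Elena (Jj), whose cross gives 1/4 JJ : 1/2 Jj : 1/4 jj; conditioning on being white, Leo is JJ with probability 1/3, Jj with probability 2/3.
Summing over parental genotype combinations, P(offspring is white) = 1/9·1 + 2/9·1 + 2/9·1 + 4/9·3/4 = 8/9.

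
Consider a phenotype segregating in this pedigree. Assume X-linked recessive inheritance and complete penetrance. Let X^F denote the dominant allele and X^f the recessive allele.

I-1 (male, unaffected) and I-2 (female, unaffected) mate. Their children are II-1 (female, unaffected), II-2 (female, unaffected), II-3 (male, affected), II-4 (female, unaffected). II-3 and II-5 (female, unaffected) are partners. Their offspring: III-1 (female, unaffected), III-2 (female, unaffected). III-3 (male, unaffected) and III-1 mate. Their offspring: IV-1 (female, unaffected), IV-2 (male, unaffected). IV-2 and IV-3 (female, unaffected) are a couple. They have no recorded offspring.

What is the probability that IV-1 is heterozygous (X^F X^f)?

1/2

III-3 is unaffected, so III-3 is X^F Y.
III-1 is unaffected so carries F and received f from II-3 (X^f Y), so III-1 is X^F X^f.
Their cross gives offspring ratios 1/2 X^F X^F : 1/2 X^F X^f. Conditioning on IV-1 being unaffected, P(X^F X^f) = 1/2 / 1 = 1/2.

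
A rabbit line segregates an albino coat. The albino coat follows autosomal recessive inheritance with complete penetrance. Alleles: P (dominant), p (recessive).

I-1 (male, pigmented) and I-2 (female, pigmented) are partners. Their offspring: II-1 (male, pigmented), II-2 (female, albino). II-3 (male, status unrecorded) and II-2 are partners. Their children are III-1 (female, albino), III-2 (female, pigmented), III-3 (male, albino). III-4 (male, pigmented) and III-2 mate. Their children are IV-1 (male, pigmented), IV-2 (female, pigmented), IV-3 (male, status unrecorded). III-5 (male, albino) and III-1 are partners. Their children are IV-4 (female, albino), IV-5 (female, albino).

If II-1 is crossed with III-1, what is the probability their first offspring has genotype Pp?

I-1 is pigmented so carries P and passed p to II-2 (pp), so I-1 is Pp.
I-2 is pigmented so carries P and passed p to II-2 (pp), so I-2 is Pp.
II-1 is a pigmented offspring of I-1 (Pp) × I-2 (Pp), whose cross gives 1/4 PP : 1/2 Pp : 1/4 pp; conditioning on being pigmented, II-1 is PP with probability 1/3, Pp with probability 2/3.
III-1 is albino, so III-1 is pp.
Summing over parental genotype combinations, P(offspring has genotype Pp) = 1/3·1 + 2/3·1/2 = 2/3.

2/3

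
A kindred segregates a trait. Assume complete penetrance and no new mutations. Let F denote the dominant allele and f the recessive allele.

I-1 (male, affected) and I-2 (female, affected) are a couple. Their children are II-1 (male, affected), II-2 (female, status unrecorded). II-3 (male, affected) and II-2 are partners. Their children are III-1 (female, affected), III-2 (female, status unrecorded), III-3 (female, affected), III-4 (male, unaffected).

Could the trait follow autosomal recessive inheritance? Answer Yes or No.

No

No assignment of genotypes under autosomal recessive satisfies every parent–offspring relationship, so the pedigree is inconsistent.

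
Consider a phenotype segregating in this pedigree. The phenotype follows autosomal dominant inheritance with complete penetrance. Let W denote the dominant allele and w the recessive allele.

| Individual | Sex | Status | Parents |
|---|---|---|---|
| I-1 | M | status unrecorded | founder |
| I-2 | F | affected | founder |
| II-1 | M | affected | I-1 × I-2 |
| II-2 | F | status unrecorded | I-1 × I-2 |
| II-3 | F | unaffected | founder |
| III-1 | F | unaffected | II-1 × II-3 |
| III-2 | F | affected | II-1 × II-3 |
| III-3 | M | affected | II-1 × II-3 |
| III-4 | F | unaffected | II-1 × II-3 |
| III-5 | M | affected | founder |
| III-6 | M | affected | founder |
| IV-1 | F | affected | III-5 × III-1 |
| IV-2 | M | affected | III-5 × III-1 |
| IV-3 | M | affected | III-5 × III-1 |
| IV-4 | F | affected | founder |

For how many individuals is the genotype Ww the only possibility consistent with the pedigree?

Obligate heterozygotes: II-1 is affected so carries W and passed w to III-1 (ww), so II-1 is Ww; III-2 is affected so carries W and received w from II-3 (ww), so III-2 is Ww; III-3 is affected so carries W and received w from II-3 (ww), so III-3 is Ww; IV-1 is affected so carries W and received w from III-1 (ww), so IV-1 is Ww; IV-2 is affected so carries W and received w from III-1 (ww), so IV-2 is Ww; IV-3 is affected so carries W and received w from III-1 (ww), so IV-3 is Ww.
Every other individual is either homozygous by phenotype or has at least one consistent homozygous assignment, so the count is 6.

6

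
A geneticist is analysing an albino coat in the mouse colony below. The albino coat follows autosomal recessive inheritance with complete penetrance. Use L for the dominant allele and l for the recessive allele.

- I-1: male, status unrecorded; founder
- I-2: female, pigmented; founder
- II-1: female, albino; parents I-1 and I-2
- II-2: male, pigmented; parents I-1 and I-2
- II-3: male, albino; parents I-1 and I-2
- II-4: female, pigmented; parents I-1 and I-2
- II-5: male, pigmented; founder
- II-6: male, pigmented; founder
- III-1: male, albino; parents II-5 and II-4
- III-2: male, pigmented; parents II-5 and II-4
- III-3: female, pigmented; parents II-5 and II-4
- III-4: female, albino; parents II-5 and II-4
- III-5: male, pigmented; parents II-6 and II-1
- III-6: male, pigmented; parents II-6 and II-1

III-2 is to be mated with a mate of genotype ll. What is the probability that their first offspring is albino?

II-5 is pigmented so carries L and passed l to III-1 (ll), so II-5 is Ll.
II-4 is pigmented so carries L and passed l to III-1 (ll), so II-4 is Ll.
III-2 is a pigmented offspring of II-5 (Ll) × II-4 (Ll), whose cross gives 1/4 LL : 1/2 Ll : 1/4 ll; conditioning on being pigmented, III-2 is LL with probability 1/3, Ll with probability 2/3.
Summing over parental genotype combinations, P(offspring is albino) = 2/3·1/2 = 1/3.

1/3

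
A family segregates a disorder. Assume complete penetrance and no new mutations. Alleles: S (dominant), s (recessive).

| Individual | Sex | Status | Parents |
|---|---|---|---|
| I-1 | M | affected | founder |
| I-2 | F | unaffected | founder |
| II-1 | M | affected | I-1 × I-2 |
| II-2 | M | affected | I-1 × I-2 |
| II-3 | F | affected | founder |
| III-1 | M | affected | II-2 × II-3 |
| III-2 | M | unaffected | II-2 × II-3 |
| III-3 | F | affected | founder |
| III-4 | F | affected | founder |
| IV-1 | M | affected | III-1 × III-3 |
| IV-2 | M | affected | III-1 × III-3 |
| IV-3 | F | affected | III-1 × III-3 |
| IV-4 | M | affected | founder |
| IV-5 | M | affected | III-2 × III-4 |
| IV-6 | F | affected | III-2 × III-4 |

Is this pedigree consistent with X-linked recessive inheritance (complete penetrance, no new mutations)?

No

Under X-linked recessive, III-2 (unaffected, male) cannot arise from II-2 (affected) × II-3 (affected).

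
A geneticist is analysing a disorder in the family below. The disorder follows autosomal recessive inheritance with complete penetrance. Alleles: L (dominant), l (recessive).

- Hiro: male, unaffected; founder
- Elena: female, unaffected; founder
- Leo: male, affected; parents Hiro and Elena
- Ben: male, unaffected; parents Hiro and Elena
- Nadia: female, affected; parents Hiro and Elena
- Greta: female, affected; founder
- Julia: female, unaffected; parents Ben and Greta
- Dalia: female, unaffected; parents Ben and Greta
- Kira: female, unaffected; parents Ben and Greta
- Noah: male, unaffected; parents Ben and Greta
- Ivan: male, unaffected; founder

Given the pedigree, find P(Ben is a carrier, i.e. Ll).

Hiro is unaffected so carries L and passed l to Leo (ll), so Hiro is Ll.
Elena is unaffected so carries L and passed l to Leo (ll), so Elena is Ll.
Their cross gives offspring ratios 1/4 LL : 1/2 Ll : 1/4 ll. Conditioning on Ben being unaffected, P(Ll) = 1/2 / 3/4 = 2/3 before taking Ben's own offspring into account.
Greta is affected, so Greta is ll.
Now use Ben's offspring. Probability of each recorded status — unaffected daughter Julia: 1/2 if Ben is Ll, 1 if LL; unaffected daughter Dalia: 1/2 if Ben is Ll, 1 if LL; unaffected daughter Kira: 1/2 if Ben is Ll, 1 if LL; unaffected son Noah: 1/2 if Ben is Ll, 1 if LL.
Bayes: P(Ll) = 2/3·1/16 / (2/3·1/16 + 1/3·1) = 1/9.

1/9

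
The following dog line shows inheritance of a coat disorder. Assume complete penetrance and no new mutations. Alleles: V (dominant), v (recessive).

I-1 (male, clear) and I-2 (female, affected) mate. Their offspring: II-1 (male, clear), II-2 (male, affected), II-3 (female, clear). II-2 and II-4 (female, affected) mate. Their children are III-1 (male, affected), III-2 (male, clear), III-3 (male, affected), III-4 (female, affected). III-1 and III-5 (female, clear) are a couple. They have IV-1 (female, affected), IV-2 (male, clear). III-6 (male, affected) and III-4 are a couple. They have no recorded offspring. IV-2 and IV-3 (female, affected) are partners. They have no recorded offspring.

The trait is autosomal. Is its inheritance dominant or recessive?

II-2 and II-4 are both affected yet have a clear child III-2. Under a recessive model two affected parents are homozygous and every child would be affected, so the trait cannot be recessive.

dominant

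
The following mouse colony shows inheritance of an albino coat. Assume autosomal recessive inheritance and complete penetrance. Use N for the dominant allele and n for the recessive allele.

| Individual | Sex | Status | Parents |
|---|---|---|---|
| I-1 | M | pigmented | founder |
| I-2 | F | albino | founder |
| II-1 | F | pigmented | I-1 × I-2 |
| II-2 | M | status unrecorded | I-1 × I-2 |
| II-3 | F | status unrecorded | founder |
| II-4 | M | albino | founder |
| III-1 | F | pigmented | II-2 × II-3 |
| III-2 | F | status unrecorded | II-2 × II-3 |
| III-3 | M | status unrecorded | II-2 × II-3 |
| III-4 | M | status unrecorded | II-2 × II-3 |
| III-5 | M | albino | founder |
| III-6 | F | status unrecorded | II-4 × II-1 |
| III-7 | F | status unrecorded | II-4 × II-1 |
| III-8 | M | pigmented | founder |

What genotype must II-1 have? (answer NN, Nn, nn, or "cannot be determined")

Nn

From phenotype alone, II-1 is NN or Nn.
II-1 is pigmented so carries N and received n from I-2 (nn), so II-1 is Nn.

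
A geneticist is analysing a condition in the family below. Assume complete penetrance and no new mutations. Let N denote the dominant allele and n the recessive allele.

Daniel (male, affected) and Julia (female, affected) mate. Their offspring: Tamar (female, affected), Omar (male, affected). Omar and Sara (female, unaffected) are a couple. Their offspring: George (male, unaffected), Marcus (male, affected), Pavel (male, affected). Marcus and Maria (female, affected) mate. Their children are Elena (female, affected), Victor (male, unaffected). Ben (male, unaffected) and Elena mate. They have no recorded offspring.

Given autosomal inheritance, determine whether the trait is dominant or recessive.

dominant

Marcus and Maria are both affected yet have an unaffected child Victor. Under a recessive model two affected parents are homozygous and every child would be affected, so the trait cannot be recessive.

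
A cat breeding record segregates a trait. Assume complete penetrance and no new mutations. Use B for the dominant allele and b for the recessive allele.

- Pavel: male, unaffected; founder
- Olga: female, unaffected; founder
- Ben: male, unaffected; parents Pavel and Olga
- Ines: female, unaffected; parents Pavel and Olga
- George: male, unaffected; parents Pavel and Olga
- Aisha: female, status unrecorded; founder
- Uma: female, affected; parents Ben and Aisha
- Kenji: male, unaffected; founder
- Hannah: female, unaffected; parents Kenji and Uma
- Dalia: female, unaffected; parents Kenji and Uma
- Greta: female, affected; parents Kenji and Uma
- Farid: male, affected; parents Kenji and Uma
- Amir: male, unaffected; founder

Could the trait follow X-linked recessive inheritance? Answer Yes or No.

No

Under X-linked recessive, Uma (affected, female) cannot arise from Ben (unaffected) × Aisha (unrecorded).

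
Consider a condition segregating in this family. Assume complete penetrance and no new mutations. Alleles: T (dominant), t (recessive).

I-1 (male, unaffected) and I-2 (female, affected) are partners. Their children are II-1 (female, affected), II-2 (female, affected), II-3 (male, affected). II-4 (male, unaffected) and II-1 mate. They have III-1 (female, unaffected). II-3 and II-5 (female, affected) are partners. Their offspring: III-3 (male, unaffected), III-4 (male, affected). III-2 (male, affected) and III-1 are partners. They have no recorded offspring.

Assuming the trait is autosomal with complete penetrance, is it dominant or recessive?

dominant

II-3 and II-5 are both affected yet have an unaffected child III-3. Under a recessive model two affected parents are homozygous and every child would be affected, so the trait cannot be recessive.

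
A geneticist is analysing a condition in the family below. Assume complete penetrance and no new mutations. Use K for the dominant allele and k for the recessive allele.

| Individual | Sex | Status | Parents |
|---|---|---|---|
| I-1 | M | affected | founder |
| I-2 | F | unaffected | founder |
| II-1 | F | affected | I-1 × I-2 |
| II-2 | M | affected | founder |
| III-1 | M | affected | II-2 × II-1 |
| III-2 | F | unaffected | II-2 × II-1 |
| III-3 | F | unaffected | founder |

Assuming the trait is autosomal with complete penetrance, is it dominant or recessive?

dominant

II-2 and II-1 are both affected yet have an unaffected child III-2. Under a recessive model two affected parents are homozygous and every child would be affected, so the trait cannot be recessive.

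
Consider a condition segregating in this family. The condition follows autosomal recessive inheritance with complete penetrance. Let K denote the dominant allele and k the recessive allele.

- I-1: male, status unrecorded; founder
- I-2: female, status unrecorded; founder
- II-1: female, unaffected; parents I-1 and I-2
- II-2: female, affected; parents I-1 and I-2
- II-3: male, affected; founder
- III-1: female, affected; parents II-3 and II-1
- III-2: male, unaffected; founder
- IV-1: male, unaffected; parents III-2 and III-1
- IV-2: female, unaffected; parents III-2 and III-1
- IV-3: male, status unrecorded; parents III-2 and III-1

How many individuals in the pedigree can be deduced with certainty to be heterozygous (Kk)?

3

Obligate heterozygotes: II-1 is unaffected so carries K and passed k to III-1 (kk), so II-1 is Kk; IV-1 is unaffected so carries K and received k from III-1 (kk), so IV-1 is Kk; IV-2 is unaffected so carries K and received k from III-1 (kk), so IV-2 is Kk.
Every other individual is either homozygous by phenotype or has at least one consistent homozygous assignment, so the count is 3.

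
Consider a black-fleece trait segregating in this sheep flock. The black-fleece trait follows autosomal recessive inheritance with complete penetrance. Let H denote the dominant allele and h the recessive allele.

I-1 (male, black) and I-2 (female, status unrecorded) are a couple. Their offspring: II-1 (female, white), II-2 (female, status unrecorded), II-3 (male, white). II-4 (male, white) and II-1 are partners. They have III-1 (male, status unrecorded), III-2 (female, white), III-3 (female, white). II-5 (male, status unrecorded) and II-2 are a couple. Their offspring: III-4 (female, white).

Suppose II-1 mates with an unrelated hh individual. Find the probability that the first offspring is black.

1/2

II-1 is white so carries H and received h from I-1 (hh), so II-1 is Hh.
The cross gives 1/2 Hh : 1/2 hh, so P(offspring is black) = 1/2.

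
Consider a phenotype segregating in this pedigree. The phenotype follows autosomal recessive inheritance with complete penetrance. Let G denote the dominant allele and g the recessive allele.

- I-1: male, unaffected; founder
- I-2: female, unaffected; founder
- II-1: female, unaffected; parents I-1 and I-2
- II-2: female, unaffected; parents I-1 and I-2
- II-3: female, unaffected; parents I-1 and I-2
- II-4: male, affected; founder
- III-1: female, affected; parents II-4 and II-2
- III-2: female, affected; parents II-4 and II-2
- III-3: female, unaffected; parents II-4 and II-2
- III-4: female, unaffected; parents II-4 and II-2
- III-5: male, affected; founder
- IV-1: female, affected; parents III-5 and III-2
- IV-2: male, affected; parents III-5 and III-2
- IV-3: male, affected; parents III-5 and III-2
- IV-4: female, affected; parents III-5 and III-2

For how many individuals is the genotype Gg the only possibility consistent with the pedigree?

3

Obligate heterozygotes: II-2 is unaffected so carries G and passed g to III-1 (gg), so II-2 is Gg; III-3 is unaffected so carries G and received g from II-4 (gg), so III-3 is Gg; III-4 is unaffected so carries G and received g from II-4 (gg), so III-4 is Gg.
Every other individual is either homozygous by phenotype or has at least one consistent homozygous assignment, so the count is 3.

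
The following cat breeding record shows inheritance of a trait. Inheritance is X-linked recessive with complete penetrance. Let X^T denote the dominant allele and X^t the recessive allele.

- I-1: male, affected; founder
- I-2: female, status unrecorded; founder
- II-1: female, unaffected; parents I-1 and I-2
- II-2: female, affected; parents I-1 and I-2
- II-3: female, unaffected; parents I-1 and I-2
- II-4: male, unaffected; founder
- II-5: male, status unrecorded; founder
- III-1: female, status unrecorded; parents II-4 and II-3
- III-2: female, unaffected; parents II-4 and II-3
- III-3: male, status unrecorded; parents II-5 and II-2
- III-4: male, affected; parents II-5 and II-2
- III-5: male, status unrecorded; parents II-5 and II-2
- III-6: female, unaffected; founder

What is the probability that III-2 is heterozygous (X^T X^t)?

1/2

II-4 is unaffected, so II-4 is X^T Y.
II-3 is unaffected so carries T and received t from I-1 (X^t Y), so II-3 is X^T X^t.
Their cross gives offspring ratios 1/2 X^T X^T : 1/2 X^T X^t. Conditioning on III-2 being unaffected, P(X^T X^t) = 1/2 / 1 = 1/2.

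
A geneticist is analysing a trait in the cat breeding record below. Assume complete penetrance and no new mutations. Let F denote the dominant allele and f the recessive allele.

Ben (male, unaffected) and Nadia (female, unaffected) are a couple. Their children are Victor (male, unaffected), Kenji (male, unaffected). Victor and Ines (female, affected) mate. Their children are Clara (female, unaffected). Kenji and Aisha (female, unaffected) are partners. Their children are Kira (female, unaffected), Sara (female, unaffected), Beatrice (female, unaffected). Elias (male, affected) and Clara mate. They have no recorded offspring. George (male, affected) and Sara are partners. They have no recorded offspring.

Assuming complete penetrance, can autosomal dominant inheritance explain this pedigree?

A consistent assignment under autosomal dominant exists: Ben ff, Nadia ff, Victor ff, Kenji ff, Ines Ff, Aisha ff, Clara ff, Elias FF, Kira ff, Sara ff, Beatrice ff, George FF.
In this assignment every recorded phenotype matches its genotype and every non-founder's genotype is obtainable from its parents' genotypes, so the pedigree is consistent.

Yes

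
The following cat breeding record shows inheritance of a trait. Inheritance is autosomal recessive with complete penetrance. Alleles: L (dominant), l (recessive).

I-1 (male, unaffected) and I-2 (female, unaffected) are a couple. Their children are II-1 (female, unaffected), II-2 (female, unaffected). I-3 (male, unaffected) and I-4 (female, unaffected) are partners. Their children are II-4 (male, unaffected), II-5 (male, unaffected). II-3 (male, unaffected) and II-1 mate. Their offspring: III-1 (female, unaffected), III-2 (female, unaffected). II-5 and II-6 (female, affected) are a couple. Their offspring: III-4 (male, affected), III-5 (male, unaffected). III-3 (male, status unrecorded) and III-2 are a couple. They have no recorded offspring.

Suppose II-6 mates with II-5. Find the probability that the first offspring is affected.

1/2

II-6 is affected, so II-6 is ll.
II-5 is unaffected so carries L and passed l to III-4 (ll), so II-5 is Ll.
The cross gives 1/2 Ll : 1/2 ll, so P(offspring is affected) = 1/2.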